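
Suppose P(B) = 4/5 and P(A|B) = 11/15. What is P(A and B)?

By definition, P(A|B) = P(A ∩ B) / P(B)
So P(A ∩ B) = P(A|B) × P(B)
= 11/15 × 4/5
= 44/75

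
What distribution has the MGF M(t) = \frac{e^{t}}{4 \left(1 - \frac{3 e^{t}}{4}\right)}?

The MGF M(t) = \frac{e^{t}}{4 \left(1 - \frac{3 e^{t}}{4}\right)} is the standard form for the Geometric distribution.
Comparing with the known MGF formula identifies: Geometric(p=1/4), X = trial number of first success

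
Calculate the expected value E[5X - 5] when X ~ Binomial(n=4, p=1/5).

For X ~ Binomial(n=4, p=1/5):
E[X] = \frac{4}{5}
E[5X - 5] = 5 × E[X] - 5 = -1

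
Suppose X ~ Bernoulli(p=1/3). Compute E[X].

For X ~ Bernoulli(p=1/3), the expected value is:
E[X] = \frac{1}{3}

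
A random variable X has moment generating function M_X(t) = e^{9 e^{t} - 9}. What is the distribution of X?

The MGF M(t) = e^{9 e^{t} - 9} is the standard form for the Poisson distribution.
Comparing with the known MGF formula identifies: Poisson(λ=9)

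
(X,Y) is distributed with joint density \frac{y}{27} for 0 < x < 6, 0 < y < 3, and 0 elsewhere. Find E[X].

f_X(x) = ∫_0^3 \frac{y}{27} dy = \frac{1}{6}
E[X] = ∫_0^6 x × (\frac{1}{6}) dx = 3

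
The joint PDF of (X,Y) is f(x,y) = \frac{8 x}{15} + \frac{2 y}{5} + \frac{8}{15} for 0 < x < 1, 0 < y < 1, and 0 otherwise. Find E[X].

E[X] = ∫_0^1 ∫_0^1 x × f(x,y) dy dx
= ∫_0^1 ∫_0^1 x × (\frac{8 x}{15} + \frac{2 y}{5} + \frac{8}{15}) dy dx
= \frac{49}{90}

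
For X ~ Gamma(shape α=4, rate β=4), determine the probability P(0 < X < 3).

P(0 < X < 3) = ∫_{0}^{3} f(x) dx
where f(x) = \frac{128 x^{3} e^{- 4 x}}{3}
= 1 - \frac{373}{e^{12}}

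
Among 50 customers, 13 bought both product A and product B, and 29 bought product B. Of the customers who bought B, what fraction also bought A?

P(A ∩ B) = 13/50
P(B) = 29/50
P(A|B) = P(A ∩ B) / P(B) = (13/50) / (29/50) = 13/29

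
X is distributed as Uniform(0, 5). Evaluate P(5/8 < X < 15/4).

P(5/8 < X < 15/4) = ∫_{5/8}^{15/4} f(x) dx
where f(x) = \frac{1}{5}
= \frac{5}{8}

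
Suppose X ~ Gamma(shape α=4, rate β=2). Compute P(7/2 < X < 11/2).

P(7/2 < X < 11/2) = ∫_{7/2}^{11/2} f(x) dx
where f(x) = \frac{8 x^{3} e^{- 2 x}}{3}
= \frac{-883 + 269 e^{4}}{3 e^{11}}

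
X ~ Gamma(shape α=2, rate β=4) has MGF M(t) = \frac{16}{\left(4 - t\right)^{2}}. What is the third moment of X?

To find E[X^3], compute M^(3)(0):
M^(1)(t) = \frac{32}{\left(4 - t\right)^{3}}
M^(2)(t) = \frac{96}{\left(4 - t\right)^{4}}
M^(3)(t) = \frac{384}{\left(4 - t\right)^{5}}
M^(3)(0) = \frac{3}{8}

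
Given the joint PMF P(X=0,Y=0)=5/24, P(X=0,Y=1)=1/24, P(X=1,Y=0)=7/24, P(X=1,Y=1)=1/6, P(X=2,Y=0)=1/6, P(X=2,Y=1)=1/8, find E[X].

First find marginal of X:
P(X=0) = 1/4
P(X=1) = 11/24
P(X=2) = 7/24
E[X] = 0 × 1/4 + 1 × 11/24 + 2 × 7/24 = 25/24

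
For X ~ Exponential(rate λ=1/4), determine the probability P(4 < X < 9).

P(4 < X < 9) = ∫_{4}^{9} f(x) dx
where f(x) = \frac{e^{- \frac{x}{4}}}{4}
= - \frac{1}{e^{\frac{9}{4}}} + e^{-1}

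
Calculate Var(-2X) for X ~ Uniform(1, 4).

For X ~ Uniform(1, 4):
Var(X) = \frac{3}{4}
Var(-2X) = (-2)² × Var(X) = 4 × \frac{3}{4} = 3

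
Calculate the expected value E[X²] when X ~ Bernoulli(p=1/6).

Using the identity E[X²] = Var(X) + (E[X])²:
E[X] = \frac{1}{6}
Var(X) = \frac{5}{36}
E[X²] = \frac{5}{36} + (\frac{1}{6})²
= \frac{1}{6}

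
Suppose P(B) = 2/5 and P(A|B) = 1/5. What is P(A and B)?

By definition, P(A|B) = P(A ∩ B) / P(B)
So P(A ∩ B) = P(A|B) × P(B)
= 1/5 × 2/5
= 2/25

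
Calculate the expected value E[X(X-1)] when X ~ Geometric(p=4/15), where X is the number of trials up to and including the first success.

E[X(X-1)] = E[X² - X] = E[X²] - E[X]
E[X] = \frac{15}{4}
E[X²] = Var(X) + (E[X])² = \frac{165}{16} + (\frac{15}{4})² = \frac{195}{8}
E[X(X-1)] = \frac{195}{8} - \frac{15}{4} = \frac{165}{8}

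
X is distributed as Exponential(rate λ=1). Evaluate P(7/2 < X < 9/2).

P(7/2 < X < 9/2) = ∫_{7/2}^{9/2} f(x) dx
where f(x) = e^{- x}
= - \frac{1 - e}{e^{\frac{9}{2}}}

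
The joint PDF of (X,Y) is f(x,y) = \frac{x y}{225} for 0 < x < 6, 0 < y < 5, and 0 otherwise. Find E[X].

f_X(x) = ∫_0^5 \frac{x y}{225} dy = \frac{x}{18}
E[X] = ∫_0^6 x × (\frac{x}{18}) dx = 4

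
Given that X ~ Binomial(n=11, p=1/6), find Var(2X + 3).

For X ~ Binomial(n=11, p=1/6):
Var(X) = \frac{55}{36}
Var(2X + 3) = (2)² × Var(X) = 4 × \frac{55}{36} = \frac{55}{9}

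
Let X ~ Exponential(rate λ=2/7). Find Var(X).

For X ~ Exponential(rate λ=2/7):
Var(X) = \frac{49}{4}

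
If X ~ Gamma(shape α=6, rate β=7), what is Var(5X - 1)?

For X ~ Gamma(shape α=6, rate β=7):
Var(X) = \frac{6}{49}
Var(5X - 1) = (5)² × Var(X) = 25 × \frac{6}{49} = \frac{150}{49}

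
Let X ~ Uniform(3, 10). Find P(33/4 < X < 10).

P(33/4 < X < 10) = ∫_{33/4}^{10} f(x) dx
where f(x) = \frac{1}{7}
= \frac{1}{4}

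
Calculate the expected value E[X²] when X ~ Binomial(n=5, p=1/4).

Using the identity E[X²] = Var(X) + (E[X])²:
E[X] = \frac{5}{4}
Var(X) = \frac{15}{16}
E[X²] = \frac{15}{16} + (\frac{5}{4})²
= \frac{5}{2}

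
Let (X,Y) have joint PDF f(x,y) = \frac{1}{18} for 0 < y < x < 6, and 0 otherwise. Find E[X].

f_X(x) = ∫_0^x \frac{1}{18} dy = \frac{x}{18}
E[X] = ∫_0^6 x × (\frac{x}{18}) dx = 4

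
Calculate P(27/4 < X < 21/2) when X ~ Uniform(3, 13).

P(27/4 < X < 21/2) = ∫_{27/4}^{21/2} f(x) dx
where f(x) = \frac{1}{10}
= \frac{3}{8}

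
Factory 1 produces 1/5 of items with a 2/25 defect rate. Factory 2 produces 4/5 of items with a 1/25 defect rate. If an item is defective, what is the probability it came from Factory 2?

Using Bayes' theorem:
P(F1) = 1/5, P(D|F1) = 2/25
P(F2) = 4/5, P(D|F2) = 1/25
P(D) = P(D|F1)P(F1) + P(D|F2)P(F2)
     = \frac{6}{125}
P(F2|D) = P(D|F2)P(F2) / P(D)
= \frac{2}{3}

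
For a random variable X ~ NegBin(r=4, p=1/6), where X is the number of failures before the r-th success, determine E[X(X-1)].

E[X(X-1)] = E[X² - X] = E[X²] - E[X]
E[X] = 20
E[X²] = Var(X) + (E[X])² = 120 + (20)² = 520
E[X(X-1)] = 520 - 20 = 500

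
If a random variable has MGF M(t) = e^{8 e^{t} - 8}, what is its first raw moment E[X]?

To find E[X], compute M^(1)(0):
M^(1)(t) = 8 e^{t} e^{8 e^{t} - 8}
M^(1)(0) = 8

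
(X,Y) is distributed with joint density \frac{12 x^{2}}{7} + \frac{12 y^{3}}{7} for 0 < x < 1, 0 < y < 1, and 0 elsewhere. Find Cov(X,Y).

E[XY] = ∫∫ xy × f(x,y) dx dy = \frac{27}{70}
E[X] = \frac{9}{14}
E[Y] = \frac{22}{35}
Cov(X,Y) = E[XY] - E[X]E[Y] = - \frac{9}{490}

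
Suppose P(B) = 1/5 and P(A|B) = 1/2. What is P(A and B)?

By definition, P(A|B) = P(A ∩ B) / P(B)
So P(A ∩ B) = P(A|B) × P(B)
= 1/2 × 1/5
= 1/10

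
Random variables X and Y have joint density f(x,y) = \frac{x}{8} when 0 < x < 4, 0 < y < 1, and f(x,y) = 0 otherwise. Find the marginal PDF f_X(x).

f_X(x) = ∫_0^1 f(x,y) dy
= ∫_0^1 \frac{x}{8} dy
= \frac{x}{8} for 0 < x < 4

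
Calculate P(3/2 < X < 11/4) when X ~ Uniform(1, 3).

P(3/2 < X < 11/4) = ∫_{3/2}^{11/4} f(x) dx
where f(x) = \frac{1}{2}
= \frac{5}{8}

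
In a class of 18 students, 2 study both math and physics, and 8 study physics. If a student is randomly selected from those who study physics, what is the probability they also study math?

P(A ∩ B) = 2/18 = 1/9
P(B) = 8/18 = 4/9
P(A|B) = P(A ∩ B) / P(B) = (1/9) / (4/9) = 1/4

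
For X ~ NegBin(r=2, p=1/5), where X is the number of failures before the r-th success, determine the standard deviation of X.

For X ~ NegBin(r=2, p=1/5), where X is the number of failures before the r-th success:
Var(X) = 40
SD(X) = √(Var(X)) = √(40) = 2 \sqrt{10}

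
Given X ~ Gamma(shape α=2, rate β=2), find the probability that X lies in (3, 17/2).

P(3 < X < 17/2) = ∫_{3}^{17/2} f(x) dx
where f(x) = 4 x e^{- 2 x}
= \frac{-18 + 7 e^{11}}{e^{17}}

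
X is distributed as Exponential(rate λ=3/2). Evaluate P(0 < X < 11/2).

P(0 < X < 11/2) = ∫_{0}^{11/2} f(x) dx
where f(x) = \frac{3 e^{- \frac{3 x}{2}}}{2}
= 1 - e^{- \frac{33}{4}}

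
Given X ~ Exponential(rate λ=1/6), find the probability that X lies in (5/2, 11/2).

P(5/2 < X < 11/2) = ∫_{5/2}^{11/2} f(x) dx
where f(x) = \frac{e^{- \frac{x}{6}}}{6}
= - \frac{1 - e^{\frac{1}{2}}}{e^{\frac{11}{12}}}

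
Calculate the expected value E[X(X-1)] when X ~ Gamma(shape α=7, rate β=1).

E[X(X-1)] = E[X² - X] = E[X²] - E[X]
E[X] = 7
E[X²] = Var(X) + (E[X])² = 7 + (7)² = 56
E[X(X-1)] = 56 - 7 = 49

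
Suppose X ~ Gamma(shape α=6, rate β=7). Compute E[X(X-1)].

E[X(X-1)] = E[X² - X] = E[X²] - E[X]
E[X] = \frac{6}{7}
E[X²] = Var(X) + (E[X])² = \frac{6}{49} + (\frac{6}{7})² = \frac{6}{7}
E[X(X-1)] = \frac{6}{7} - \frac{6}{7} = 0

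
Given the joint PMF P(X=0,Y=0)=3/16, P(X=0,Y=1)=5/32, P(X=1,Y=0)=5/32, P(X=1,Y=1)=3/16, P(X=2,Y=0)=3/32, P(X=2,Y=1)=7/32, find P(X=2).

P(X=2) = P(X=2,Y=0) + P(X=2,Y=1)
= 3/32 + 7/32
= 5/16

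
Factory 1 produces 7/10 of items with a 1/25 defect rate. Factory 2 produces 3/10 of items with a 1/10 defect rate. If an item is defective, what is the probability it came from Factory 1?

Using Bayes' theorem:
P(F1) = 7/10, P(D|F1) = 1/25
P(F2) = 3/10, P(D|F2) = 1/10
P(D) = P(D|F1)P(F1) + P(D|F2)P(F2)
     = \frac{29}{500}
P(F1|D) = P(D|F1)P(F1) / P(D)
= \frac{14}{29}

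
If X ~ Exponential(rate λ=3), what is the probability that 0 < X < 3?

P(0 < X < 3) = ∫_{0}^{3} f(x) dx
where f(x) = 3 e^{- 3 x}
= 1 - e^{-9}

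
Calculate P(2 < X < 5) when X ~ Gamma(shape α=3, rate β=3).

P(2 < X < 5) = ∫_{2}^{5} f(x) dx
where f(x) = \frac{27 x^{2} e^{- 3 x}}{2}
= \frac{-257 + 50 e^{9}}{2 e^{15}}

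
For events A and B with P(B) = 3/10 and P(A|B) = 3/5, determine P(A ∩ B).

By definition, P(A|B) = P(A ∩ B) / P(B)
So P(A ∩ B) = P(A|B) × P(B)
= 3/5 × 3/10
= 9/50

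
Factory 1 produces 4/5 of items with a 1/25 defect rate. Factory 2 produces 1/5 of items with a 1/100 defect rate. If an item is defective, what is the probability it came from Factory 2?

Using Bayes' theorem:
P(F1) = 4/5, P(D|F1) = 1/25
P(F2) = 1/5, P(D|F2) = 1/100
P(D) = P(D|F1)P(F1) + P(D|F2)P(F2)
     = \frac{17}{500}
P(F2|D) = P(D|F2)P(F2) / P(D)
= \frac{1}{17}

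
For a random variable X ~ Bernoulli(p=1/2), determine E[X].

For X ~ Bernoulli(p=1/2), the expected value is:
E[X] = \frac{1}{2}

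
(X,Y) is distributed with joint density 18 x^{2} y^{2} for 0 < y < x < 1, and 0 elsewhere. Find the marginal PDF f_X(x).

f_X(x) = ∫_0^x 18 x^{2} y^{2} dy = 6 x^{5}
for 0 < x < 1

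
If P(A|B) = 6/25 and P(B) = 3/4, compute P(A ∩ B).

By definition, P(A|B) = P(A ∩ B) / P(B)
So P(A ∩ B) = P(A|B) × P(B)
= 6/25 × 3/4
= 9/50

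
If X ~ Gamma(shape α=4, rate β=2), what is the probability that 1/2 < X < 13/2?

P(1/2 < X < 13/2) = ∫_{1/2}^{13/2} f(x) dx
where f(x) = \frac{8 x^{3} e^{- 2 x}}{3}
= \frac{2 \left(-697 + 4 e^{12}\right)}{3 e^{13}}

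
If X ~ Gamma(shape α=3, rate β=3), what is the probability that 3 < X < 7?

P(3 < X < 7) = ∫_{3}^{7} f(x) dx
where f(x) = \frac{27 x^{2} e^{- 3 x}}{2}
= \frac{-485 + 101 e^{12}}{2 e^{21}}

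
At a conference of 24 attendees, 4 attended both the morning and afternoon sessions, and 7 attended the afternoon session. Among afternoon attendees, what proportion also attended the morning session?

P(A ∩ B) = 4/24 = 1/6
P(B) = 7/24
P(A|B) = P(A ∩ B) / P(B) = (1/6) / (7/24) = 4/7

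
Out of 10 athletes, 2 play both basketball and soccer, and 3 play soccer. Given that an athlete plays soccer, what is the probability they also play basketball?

P(A ∩ B) = 2/10 = 1/5
P(B) = 3/10
P(A|B) = P(A ∩ B) / P(B) = (1/5) / (3/10) = 2/3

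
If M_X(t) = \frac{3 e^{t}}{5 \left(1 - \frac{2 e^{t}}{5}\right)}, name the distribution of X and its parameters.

The MGF M(t) = \frac{3 e^{t}}{5 \left(1 - \frac{2 e^{t}}{5}\right)} is the standard form for the Geometric distribution.
Comparing with the known MGF formula identifies: Geometric(p=3/5), X = trial number of first success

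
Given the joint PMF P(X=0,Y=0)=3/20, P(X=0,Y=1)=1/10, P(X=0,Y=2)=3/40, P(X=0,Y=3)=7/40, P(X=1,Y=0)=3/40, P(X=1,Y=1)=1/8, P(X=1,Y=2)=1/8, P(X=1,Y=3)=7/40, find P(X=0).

P(X=0) = P(X=0,Y=0) + P(X=0,Y=1) + P(X=0,Y=2) + P(X=0,Y=3)
= 3/20 + 1/10 + 3/40 + 7/40
= 1/2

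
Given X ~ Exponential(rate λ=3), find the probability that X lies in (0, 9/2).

P(0 < X < 9/2) = ∫_{0}^{9/2} f(x) dx
where f(x) = 3 e^{- 3 x}
= 1 - e^{- \frac{27}{2}}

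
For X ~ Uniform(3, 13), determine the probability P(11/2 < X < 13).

P(11/2 < X < 13) = ∫_{11/2}^{13} f(x) dx
where f(x) = \frac{1}{10}
= \frac{3}{4}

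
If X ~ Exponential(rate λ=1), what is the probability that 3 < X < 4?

P(3 < X < 4) = ∫_{3}^{4} f(x) dx
where f(x) = e^{- x}
= - \frac{1 - e}{e^{4}}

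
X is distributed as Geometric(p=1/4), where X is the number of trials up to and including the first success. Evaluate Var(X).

For X ~ Geometric(p=1/4), where X is the number of trials up to and including the first success:
Var(X) = 12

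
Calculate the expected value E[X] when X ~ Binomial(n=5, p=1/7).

For X ~ Binomial(n=5, p=1/7), the expected value is:
E[X] = \frac{5}{7}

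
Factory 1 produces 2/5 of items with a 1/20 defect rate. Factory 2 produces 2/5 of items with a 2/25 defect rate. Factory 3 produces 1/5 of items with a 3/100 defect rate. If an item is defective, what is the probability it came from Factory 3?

Using Bayes' theorem:
P(F1) = 2/5, P(D|F1) = 1/20
P(F2) = 2/5, P(D|F2) = 2/25
P(F3) = 1/5, P(D|F3) = 3/100
P(D) = P(D|F1)P(F1) + P(D|F2)P(F2) + P(D|F3)P(F3)
     = \frac{29}{500}
P(F3|D) = P(D|F3)P(F3) / P(D)
= \frac{3}{29}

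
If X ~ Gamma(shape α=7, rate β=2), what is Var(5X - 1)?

For X ~ Gamma(shape α=7, rate β=2):
Var(X) = \frac{7}{4}
Var(5X - 1) = (5)² × Var(X) = 25 × \frac{7}{4} = \frac{175}{4}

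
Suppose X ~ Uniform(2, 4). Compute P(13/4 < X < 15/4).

P(13/4 < X < 15/4) = ∫_{13/4}^{15/4} f(x) dx
where f(x) = \frac{1}{2}
= \frac{1}{4}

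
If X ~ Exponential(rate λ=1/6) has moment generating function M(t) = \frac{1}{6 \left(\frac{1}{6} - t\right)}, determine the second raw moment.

To find E[X^2], compute M^(2)(0):
M^(1)(t) = \frac{1}{6 \left(\frac{1}{6} - t\right)^{2}}
M^(2)(t) = \frac{1}{3 \left(\frac{1}{6} - t\right)^{3}}
M^(2)(0) = 72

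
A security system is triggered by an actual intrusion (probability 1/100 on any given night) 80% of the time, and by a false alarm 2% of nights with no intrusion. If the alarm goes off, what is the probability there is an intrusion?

Let D = the rare event, + = positive/flagged.
P(D) = 1/100
P(+|D) = 80/100 = 4/5
P(+|D') = 2/100 = 1/50
P(+) = P(+|D)P(D) + P(+|D')P(D')
     = \frac{4}{5} × \frac{1}{100} + \frac{1}{50} × \frac{99}{100}
     = \frac{139}{5000}
P(D|+) = P(+|D)P(D)/P(+) = \frac{40}{139}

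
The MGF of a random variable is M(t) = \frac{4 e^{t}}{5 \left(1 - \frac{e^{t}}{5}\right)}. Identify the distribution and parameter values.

The MGF M(t) = \frac{4 e^{t}}{5 \left(1 - \frac{e^{t}}{5}\right)} is the standard form for the Geometric distribution.
Comparing with the known MGF formula identifies: Geometric(p=4/5), X = trial number of first success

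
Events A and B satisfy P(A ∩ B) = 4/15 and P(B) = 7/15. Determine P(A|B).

P(A|B) = P(A ∩ B) / P(B)
= (4/15) / (7/15)
= 4/7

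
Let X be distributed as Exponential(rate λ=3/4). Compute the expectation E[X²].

Using the identity E[X²] = Var(X) + (E[X])²:
E[X] = \frac{4}{3}
Var(X) = \frac{16}{9}
E[X²] = \frac{16}{9} + (\frac{4}{3})²
= \frac{32}{9}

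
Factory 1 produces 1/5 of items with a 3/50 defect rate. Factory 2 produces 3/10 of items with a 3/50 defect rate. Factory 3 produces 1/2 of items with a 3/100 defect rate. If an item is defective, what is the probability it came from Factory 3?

Using Bayes' theorem:
P(F1) = 1/5, P(D|F1) = 3/50
P(F2) = 3/10, P(D|F2) = 3/50
P(F3) = 1/2, P(D|F3) = 3/100
P(D) = P(D|F1)P(F1) + P(D|F2)P(F2) + P(D|F3)P(F3)
     = \frac{9}{200}
P(F3|D) = P(D|F3)P(F3) / P(D)
= \frac{1}{3}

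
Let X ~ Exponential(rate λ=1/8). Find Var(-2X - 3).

For X ~ Exponential(rate λ=1/8):
Var(X) = 64
Var(-2X - 3) = (-2)² × Var(X) = 4 × 64 = 256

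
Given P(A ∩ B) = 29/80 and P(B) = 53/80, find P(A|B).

P(A|B) = P(A ∩ B) / P(B)
= (29/80) / (53/80)
= 29/53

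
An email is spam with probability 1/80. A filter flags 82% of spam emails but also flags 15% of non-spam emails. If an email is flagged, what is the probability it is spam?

Let D = the rare event, + = positive/flagged.
P(D) = 1/80
P(+|D) = 82/100 = 41/50
P(+|D') = 15/100 = 3/20
P(+) = P(+|D)P(D) + P(+|D')P(D')
     = \frac{41}{50} × \frac{1}{80} + \frac{3}{20} × \frac{79}{80}
     = \frac{1267}{8000}
P(D|+) = P(+|D)P(D)/P(+) = \frac{82}{1267}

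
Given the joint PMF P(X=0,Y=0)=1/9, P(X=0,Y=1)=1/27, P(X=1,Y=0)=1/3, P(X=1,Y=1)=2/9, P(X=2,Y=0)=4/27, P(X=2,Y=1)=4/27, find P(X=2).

P(X=2) = P(X=2,Y=0) + P(X=2,Y=1)
= 4/27 + 4/27
= 8/27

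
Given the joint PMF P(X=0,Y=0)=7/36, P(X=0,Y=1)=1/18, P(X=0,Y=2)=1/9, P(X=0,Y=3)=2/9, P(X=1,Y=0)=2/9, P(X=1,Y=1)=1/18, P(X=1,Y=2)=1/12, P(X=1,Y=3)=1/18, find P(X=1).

P(X=1) = P(X=1,Y=0) + P(X=1,Y=1) + P(X=1,Y=2) + P(X=1,Y=3)
= 2/9 + 1/18 + 1/12 + 1/18
= 5/12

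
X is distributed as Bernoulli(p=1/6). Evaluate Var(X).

For X ~ Bernoulli(p=1/6):
Var(X) = \frac{5}{36}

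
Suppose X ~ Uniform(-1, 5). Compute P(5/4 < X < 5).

P(5/4 < X < 5) = ∫_{5/4}^{5} f(x) dx
where f(x) = \frac{1}{6}
= \frac{5}{8}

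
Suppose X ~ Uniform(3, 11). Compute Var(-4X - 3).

For X ~ Uniform(3, 11):
Var(X) = \frac{16}{3}
Var(-4X - 3) = (-4)² × Var(X) = 16 × \frac{16}{3} = \frac{256}{3}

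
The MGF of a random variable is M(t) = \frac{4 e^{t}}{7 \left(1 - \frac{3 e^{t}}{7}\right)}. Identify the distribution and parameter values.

The MGF M(t) = \frac{4 e^{t}}{7 \left(1 - \frac{3 e^{t}}{7}\right)} is the standard form for the Geometric distribution.
Comparing with the known MGF formula identifies: Geometric(p=4/7), X = trial number of first success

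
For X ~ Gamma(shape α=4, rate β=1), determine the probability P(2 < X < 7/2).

P(2 < X < 7/2) = ∫_{2}^{7/2} f(x) dx
where f(x) = \frac{x^{3} e^{- x}}{6}
= - \frac{853}{48 e^{\frac{7}{2}}} + \frac{19}{3 e^{2}}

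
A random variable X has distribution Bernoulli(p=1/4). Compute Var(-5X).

For X ~ Bernoulli(p=1/4):
Var(X) = \frac{3}{16}
Var(-5X) = (-5)² × Var(X) = 25 × \frac{3}{16} = \frac{75}{16}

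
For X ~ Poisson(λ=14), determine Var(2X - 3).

For X ~ Poisson(λ=14):
Var(X) = 14
Var(2X - 3) = (2)² × Var(X) = 4 × 14 = 56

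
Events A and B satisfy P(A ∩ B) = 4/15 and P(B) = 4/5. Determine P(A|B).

P(A|B) = P(A ∩ B) / P(B)
= (4/15) / (4/5)
= 1/3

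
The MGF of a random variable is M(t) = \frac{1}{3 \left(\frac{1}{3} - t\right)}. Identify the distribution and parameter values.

The MGF M(t) = \frac{1}{3 \left(\frac{1}{3} - t\right)} is the standard form for the Exponential distribution.
Comparing with the known MGF formula identifies: Exponential(rate λ=1/3)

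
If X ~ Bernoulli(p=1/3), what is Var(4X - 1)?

For X ~ Bernoulli(p=1/3):
Var(X) = \frac{2}{9}
Var(4X - 1) = (4)² × Var(X) = 16 × \frac{2}{9} = \frac{32}{9}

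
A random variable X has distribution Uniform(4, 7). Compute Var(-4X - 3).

For X ~ Uniform(4, 7):
Var(X) = \frac{3}{4}
Var(-4X - 3) = (-4)² × Var(X) = 16 × \frac{3}{4} = 12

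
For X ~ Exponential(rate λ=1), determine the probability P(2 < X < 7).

P(2 < X < 7) = ∫_{2}^{7} f(x) dx
where f(x) = e^{- x}
= - \frac{1 - e^{5}}{e^{7}}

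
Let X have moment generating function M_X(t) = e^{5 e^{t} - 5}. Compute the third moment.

To find E[X^3], compute M^(3)(0):
M^(1)(t) = 5 e^{t} e^{5 e^{t} - 5}
M^(2)(t) = 25 e^{2 t} e^{5 e^{t} - 5} + 5 e^{t} e^{5 e^{t} - 5}
M^(3)(t) = 125 e^{3 t} e^{5 e^{t} - 5} + 75 e^{2 t} e^{5 e^{t} - 5} + 5 e^{t} e^{5 e^{t} - 5}
M^(3)(0) = 205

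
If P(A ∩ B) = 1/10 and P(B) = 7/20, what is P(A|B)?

P(A|B) = P(A ∩ B) / P(B)
= (1/10) / (7/20)
= 2/7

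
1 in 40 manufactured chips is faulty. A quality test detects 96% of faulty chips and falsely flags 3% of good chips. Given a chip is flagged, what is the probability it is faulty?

Let D = the rare event, + = positive/flagged.
P(D) = 1/40
P(+|D) = 96/100 = 24/25
P(+|D') = 3/100
P(+) = P(+|D)P(D) + P(+|D')P(D')
     = \frac{24}{25} × \frac{1}{40} + \frac{3}{100} × \frac{39}{40}
     = \frac{213}{4000}
P(D|+) = P(+|D)P(D)/P(+) = \frac{32}{71}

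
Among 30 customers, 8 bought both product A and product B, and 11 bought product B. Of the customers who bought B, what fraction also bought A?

P(A ∩ B) = 8/30 = 4/15
P(B) = 11/30
P(A|B) = P(A ∩ B) / P(B) = (4/15) / (11/30) = 8/11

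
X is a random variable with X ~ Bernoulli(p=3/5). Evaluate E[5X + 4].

For X ~ Bernoulli(p=3/5):
E[X] = \frac{3}{5}
E[5X + 4] = 5 × E[X] + 4 = 7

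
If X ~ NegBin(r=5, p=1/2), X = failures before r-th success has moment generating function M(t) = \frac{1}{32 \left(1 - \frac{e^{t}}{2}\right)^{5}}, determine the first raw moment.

To find E[X], compute M^(1)(0):
M^(1)(t) = \frac{5 e^{t}}{64 \left(1 - \frac{e^{t}}{2}\right)^{6}}
M^(1)(0) = 5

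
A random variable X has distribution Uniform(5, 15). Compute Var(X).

For X ~ Uniform(5, 15):
Var(X) = \frac{25}{3}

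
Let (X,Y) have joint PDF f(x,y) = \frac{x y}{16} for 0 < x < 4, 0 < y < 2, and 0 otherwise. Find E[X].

f_X(x) = ∫_0^2 \frac{x y}{16} dy = \frac{x}{8}
E[X] = ∫_0^4 x × (\frac{x}{8}) dx = \frac{8}{3}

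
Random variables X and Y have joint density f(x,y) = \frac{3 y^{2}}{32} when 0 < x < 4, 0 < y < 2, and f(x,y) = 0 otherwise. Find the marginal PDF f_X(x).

f_X(x) = ∫_0^2 f(x,y) dy
= ∫_0^2 \frac{3 y^{2}}{32} dy
= \frac{1}{4} for 0 < x < 4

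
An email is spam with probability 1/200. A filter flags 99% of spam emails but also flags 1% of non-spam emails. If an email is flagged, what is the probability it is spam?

Let D = the rare event, + = positive/flagged.
P(D) = 1/200
P(+|D) = 99/100
P(+|D') = 1/100
P(+) = P(+|D)P(D) + P(+|D')P(D')
     = \frac{99}{100} × \frac{1}{200} + \frac{1}{100} × \frac{199}{200}
     = \frac{149}{10000}
P(D|+) = P(+|D)P(D)/P(+) = \frac{99}{298}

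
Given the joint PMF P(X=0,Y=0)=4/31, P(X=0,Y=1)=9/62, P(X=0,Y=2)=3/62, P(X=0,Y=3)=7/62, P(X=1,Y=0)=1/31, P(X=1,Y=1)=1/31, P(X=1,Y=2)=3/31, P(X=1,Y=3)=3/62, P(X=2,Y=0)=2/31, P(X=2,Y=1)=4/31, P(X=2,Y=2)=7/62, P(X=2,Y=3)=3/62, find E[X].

First find marginal of X:
P(X=0) = 27/62
P(X=1) = 13/62
P(X=2) = 11/31
E[X] = 0 × 27/62 + 1 × 13/62 + 2 × 11/31 = 57/62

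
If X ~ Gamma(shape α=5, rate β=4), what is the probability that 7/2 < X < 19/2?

P(7/2 < X < 19/2) = ∫_{7/2}^{19/2} f(x) dx
where f(x) = \frac{128 x^{4} e^{- 4 x}}{3}
= \frac{-96787 + 2171 e^{24}}{e^{38}}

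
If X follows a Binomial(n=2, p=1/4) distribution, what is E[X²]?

Using the identity E[X²] = Var(X) + (E[X])²:
E[X] = \frac{1}{2}
Var(X) = \frac{3}{8}
E[X²] = \frac{3}{8} + (\frac{1}{2})²
= \frac{5}{8}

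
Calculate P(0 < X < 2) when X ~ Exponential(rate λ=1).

P(0 < X < 2) = ∫_{0}^{2} f(x) dx
where f(x) = e^{- x}
= 1 - e^{-2}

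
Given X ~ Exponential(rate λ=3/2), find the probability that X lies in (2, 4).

P(2 < X < 4) = ∫_{2}^{4} f(x) dx
where f(x) = \frac{3 e^{- \frac{3 x}{2}}}{2}
= - \frac{1 - e^{3}}{e^{6}}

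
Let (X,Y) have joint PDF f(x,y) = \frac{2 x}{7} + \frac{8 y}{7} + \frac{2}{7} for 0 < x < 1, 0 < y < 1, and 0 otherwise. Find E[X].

E[X] = ∫_0^1 ∫_0^1 x × f(x,y) dy dx
= ∫_0^1 ∫_0^1 x × (\frac{2 x}{7} + \frac{8 y}{7} + \frac{2}{7}) dy dx
= \frac{11}{21}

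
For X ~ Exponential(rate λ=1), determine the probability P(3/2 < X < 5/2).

P(3/2 < X < 5/2) = ∫_{3/2}^{5/2} f(x) dx
where f(x) = e^{- x}
= - \frac{1 - e}{e^{\frac{5}{2}}}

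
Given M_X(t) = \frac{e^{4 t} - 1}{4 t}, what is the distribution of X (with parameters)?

The MGF M(t) = \frac{e^{4 t} - 1}{4 t} is the standard form for the Uniform distribution.
Comparing with the known MGF formula identifies: Uniform(0, 4)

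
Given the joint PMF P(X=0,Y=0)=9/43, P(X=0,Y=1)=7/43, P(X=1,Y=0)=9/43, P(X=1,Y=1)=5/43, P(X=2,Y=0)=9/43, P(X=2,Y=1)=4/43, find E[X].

First find marginal of X:
P(X=0) = 16/43
P(X=1) = 14/43
P(X=2) = 13/43
E[X] = 0 × 16/43 + 1 × 14/43 + 2 × 13/43 = 40/43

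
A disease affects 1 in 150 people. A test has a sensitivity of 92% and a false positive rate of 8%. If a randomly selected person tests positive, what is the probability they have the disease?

Let D = the rare event, + = positive/flagged.
P(D) = 1/150
P(+|D) = 92/100 = 23/25
P(+|D') = 8/100 = 2/25
P(+) = P(+|D)P(D) + P(+|D')P(D')
     = \frac{23}{25} × \frac{1}{150} + \frac{2}{25} × \frac{149}{150}
     = \frac{107}{1250}
P(D|+) = P(+|D)P(D)/P(+) = \frac{23}{321}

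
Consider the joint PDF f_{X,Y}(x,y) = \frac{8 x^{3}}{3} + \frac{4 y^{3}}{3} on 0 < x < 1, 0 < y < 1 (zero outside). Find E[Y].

E[Y] = ∫_0^1 ∫_0^1 y × f(x,y) dx dy
= \frac{3}{5}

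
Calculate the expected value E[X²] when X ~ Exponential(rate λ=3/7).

Using the identity E[X²] = Var(X) + (E[X])²:
E[X] = \frac{7}{3}
Var(X) = \frac{49}{9}
E[X²] = \frac{49}{9} + (\frac{7}{3})²
= \frac{98}{9}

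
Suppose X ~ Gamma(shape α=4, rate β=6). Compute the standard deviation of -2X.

For X ~ Gamma(shape α=4, rate β=6):
Var(X) = \frac{1}{9}
SD(X) = √(Var(X)) = √(\frac{1}{9}) = \frac{1}{3}
SD(-2X) = |-2| × SD(X) = 2 × \frac{1}{3} = \frac{2}{3}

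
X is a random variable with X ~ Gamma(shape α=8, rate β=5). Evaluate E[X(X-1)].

E[X(X-1)] = E[X² - X] = E[X²] - E[X]
E[X] = \frac{8}{5}
E[X²] = Var(X) + (E[X])² = \frac{8}{25} + (\frac{8}{5})² = \frac{72}{25}
E[X(X-1)] = \frac{72}{25} - \frac{8}{5} = \frac{32}{25}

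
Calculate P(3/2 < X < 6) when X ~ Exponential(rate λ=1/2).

P(3/2 < X < 6) = ∫_{3/2}^{6} f(x) dx
where f(x) = \frac{e^{- \frac{x}{2}}}{2}
= - \frac{1}{e^{3}} + e^{- \frac{3}{4}}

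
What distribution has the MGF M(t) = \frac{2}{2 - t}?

The MGF M(t) = \frac{2}{2 - t} is the standard form for the Exponential distribution.
Comparing with the known MGF formula identifies: Exponential(rate λ=2)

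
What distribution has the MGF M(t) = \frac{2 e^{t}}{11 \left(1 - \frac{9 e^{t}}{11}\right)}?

The MGF M(t) = \frac{2 e^{t}}{11 \left(1 - \frac{9 e^{t}}{11}\right)} is the standard form for the Geometric distribution.
Comparing with the known MGF formula identifies: Geometric(p=2/11), X = trial number of first success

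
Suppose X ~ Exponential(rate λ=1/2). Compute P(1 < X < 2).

P(1 < X < 2) = ∫_{1}^{2} f(x) dx
where f(x) = \frac{e^{- \frac{x}{2}}}{2}
= - \frac{1}{e} + e^{- \frac{1}{2}}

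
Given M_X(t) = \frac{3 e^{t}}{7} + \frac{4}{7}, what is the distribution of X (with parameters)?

The MGF M(t) = \frac{3 e^{t}}{7} + \frac{4}{7} is the standard form for the Bernoulli distribution.
Comparing with the known MGF formula identifies: Bernoulli(p=3/7)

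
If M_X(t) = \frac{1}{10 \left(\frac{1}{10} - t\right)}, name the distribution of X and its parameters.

The MGF M(t) = \frac{1}{10 \left(\frac{1}{10} - t\right)} is the standard form for the Exponential distribution.
Comparing with the known MGF formula identifies: Exponential(rate λ=1/10)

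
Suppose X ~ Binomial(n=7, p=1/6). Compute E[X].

For X ~ Binomial(n=7, p=1/6), the expected value is:
E[X] = \frac{7}{6}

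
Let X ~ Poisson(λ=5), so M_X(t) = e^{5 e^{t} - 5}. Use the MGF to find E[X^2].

To find E[X^2], compute M^(2)(0):
M^(1)(t) = 5 e^{t} e^{5 e^{t} - 5}
M^(2)(t) = 25 e^{2 t} e^{5 e^{t} - 5} + 5 e^{t} e^{5 e^{t} - 5}
M^(2)(0) = 30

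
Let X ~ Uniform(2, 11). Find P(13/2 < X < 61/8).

P(13/2 < X < 61/8) = ∫_{13/2}^{61/8} f(x) dx
where f(x) = \frac{1}{9}
= \frac{1}{8}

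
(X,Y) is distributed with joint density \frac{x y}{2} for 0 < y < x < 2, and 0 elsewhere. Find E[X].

f_X(x) = ∫_0^x \frac{x y}{2} dy = \frac{x^{3}}{4}
E[X] = ∫_0^2 x × (\frac{x^{3}}{4}) dx = \frac{8}{5}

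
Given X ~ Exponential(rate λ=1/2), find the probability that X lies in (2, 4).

P(2 < X < 4) = ∫_{2}^{4} f(x) dx
where f(x) = \frac{e^{- \frac{x}{2}}}{2}
= - \frac{1 - e}{e^{2}}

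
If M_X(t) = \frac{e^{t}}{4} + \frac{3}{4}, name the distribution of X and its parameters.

The MGF M(t) = \frac{e^{t}}{4} + \frac{3}{4} is the standard form for the Bernoulli distribution.
Comparing with the known MGF formula identifies: Bernoulli(p=1/4)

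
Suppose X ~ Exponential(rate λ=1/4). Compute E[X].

For X ~ Exponential(rate λ=1/4), the expected value is:
E[X] = 4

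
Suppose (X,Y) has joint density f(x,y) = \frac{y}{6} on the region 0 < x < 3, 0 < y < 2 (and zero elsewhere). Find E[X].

f_X(x) = ∫_0^2 \frac{y}{6} dy = \frac{1}{3}
E[X] = ∫_0^3 x × (\frac{1}{3}) dx = \frac{3}{2}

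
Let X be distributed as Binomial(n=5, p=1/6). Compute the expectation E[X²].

Using the identity E[X²] = Var(X) + (E[X])²:
E[X] = \frac{5}{6}
Var(X) = \frac{25}{36}
E[X²] = \frac{25}{36} + (\frac{5}{6})²
= \frac{25}{18}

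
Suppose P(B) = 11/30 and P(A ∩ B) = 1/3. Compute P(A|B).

P(A|B) = P(A ∩ B) / P(B)
= (1/3) / (11/30)
= 10/11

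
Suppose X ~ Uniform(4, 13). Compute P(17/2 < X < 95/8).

P(17/2 < X < 95/8) = ∫_{17/2}^{95/8} f(x) dx
where f(x) = \frac{1}{9}
= \frac{3}{8}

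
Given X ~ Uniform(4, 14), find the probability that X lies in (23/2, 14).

P(23/2 < X < 14) = ∫_{23/2}^{14} f(x) dx
where f(x) = \frac{1}{10}
= \frac{1}{4}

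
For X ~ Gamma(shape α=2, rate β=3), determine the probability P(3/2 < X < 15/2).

P(3/2 < X < 15/2) = ∫_{3/2}^{15/2} f(x) dx
where f(x) = 9 x e^{- 3 x}
= \frac{-47 + 11 e^{18}}{2 e^{\frac{45}{2}}}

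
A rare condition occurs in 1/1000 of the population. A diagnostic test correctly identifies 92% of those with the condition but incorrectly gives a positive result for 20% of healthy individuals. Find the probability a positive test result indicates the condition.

Let D = the rare event, + = positive/flagged.
P(D) = 1/1000
P(+|D) = 92/100 = 23/25
P(+|D') = 20/100 = 1/5
P(+) = P(+|D)P(D) + P(+|D')P(D')
     = \frac{23}{25} × \frac{1}{1000} + \frac{1}{5} × \frac{999}{1000}
     = \frac{2509}{12500}
P(D|+) = P(+|D)P(D)/P(+) = \frac{23}{5018}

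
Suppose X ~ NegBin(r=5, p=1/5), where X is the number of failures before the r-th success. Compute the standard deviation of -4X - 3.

For X ~ NegBin(r=5, p=1/5), where X is the number of failures before the r-th success:
Var(X) = 100
SD(X) = √(Var(X)) = √(100) = 10
SD(-4X - 3) = |-4| × SD(X) = 4 × 10 = 40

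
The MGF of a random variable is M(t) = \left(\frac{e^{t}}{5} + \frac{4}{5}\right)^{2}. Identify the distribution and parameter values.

The MGF M(t) = \left(\frac{e^{t}}{5} + \frac{4}{5}\right)^{2} is the standard form for the Binomial distribution.
Comparing with the known MGF formula identifies: Binomial(n=2, p=1/5)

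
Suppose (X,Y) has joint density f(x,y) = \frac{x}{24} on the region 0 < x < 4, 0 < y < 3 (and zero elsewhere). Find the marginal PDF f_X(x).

f_X(x) = ∫_0^3 f(x,y) dy
= ∫_0^3 \frac{x}{24} dy
= \frac{x}{8} for 0 < x < 4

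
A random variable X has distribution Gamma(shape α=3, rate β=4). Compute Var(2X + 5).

For X ~ Gamma(shape α=3, rate β=4):
Var(X) = \frac{3}{16}
Var(2X + 5) = (2)² × Var(X) = 4 × \frac{3}{16} = \frac{3}{4}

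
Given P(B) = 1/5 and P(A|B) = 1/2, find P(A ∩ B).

By definition, P(A|B) = P(A ∩ B) / P(B)
So P(A ∩ B) = P(A|B) × P(B)
= 1/2 × 1/5
= 1/10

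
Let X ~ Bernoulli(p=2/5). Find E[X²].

Using the identity E[X²] = Var(X) + (E[X])²:
E[X] = \frac{2}{5}
Var(X) = \frac{6}{25}
E[X²] = \frac{6}{25} + (\frac{2}{5})²
= \frac{2}{5}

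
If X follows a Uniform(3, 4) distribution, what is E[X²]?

Using the identity E[X²] = Var(X) + (E[X])²:
E[X] = \frac{7}{2}
Var(X) = \frac{1}{12}
E[X²] = \frac{1}{12} + (\frac{7}{2})²
= \frac{37}{3}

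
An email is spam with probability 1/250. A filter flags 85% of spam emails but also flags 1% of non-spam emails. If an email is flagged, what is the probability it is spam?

Let D = the rare event, + = positive/flagged.
P(D) = 1/250
P(+|D) = 85/100 = 17/20
P(+|D') = 1/100
P(+) = P(+|D)P(D) + P(+|D')P(D')
     = \frac{17}{20} × \frac{1}{250} + \frac{1}{100} × \frac{249}{250}
     = \frac{167}{12500}
P(D|+) = P(+|D)P(D)/P(+) = \frac{85}{334}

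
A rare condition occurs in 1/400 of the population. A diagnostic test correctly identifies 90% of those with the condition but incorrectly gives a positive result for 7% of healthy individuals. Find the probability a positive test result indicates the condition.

Let D = the rare event, + = positive/flagged.
P(D) = 1/400
P(+|D) = 90/100 = 9/10
P(+|D') = 7/100
P(+) = P(+|D)P(D) + P(+|D')P(D')
     = \frac{9}{10} × \frac{1}{400} + \frac{7}{100} × \frac{399}{400}
     = \frac{2883}{40000}
P(D|+) = P(+|D)P(D)/P(+) = \frac{30}{961}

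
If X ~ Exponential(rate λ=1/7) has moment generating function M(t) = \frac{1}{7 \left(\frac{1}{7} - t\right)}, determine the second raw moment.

To find E[X^2], compute M^(2)(0):
M^(1)(t) = \frac{1}{7 \left(\frac{1}{7} - t\right)^{2}}
M^(2)(t) = \frac{2}{7 \left(\frac{1}{7} - t\right)^{3}}
M^(2)(0) = 98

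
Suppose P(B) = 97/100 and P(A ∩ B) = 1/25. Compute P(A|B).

P(A|B) = P(A ∩ B) / P(B)
= (1/25) / (97/100)
= 4/97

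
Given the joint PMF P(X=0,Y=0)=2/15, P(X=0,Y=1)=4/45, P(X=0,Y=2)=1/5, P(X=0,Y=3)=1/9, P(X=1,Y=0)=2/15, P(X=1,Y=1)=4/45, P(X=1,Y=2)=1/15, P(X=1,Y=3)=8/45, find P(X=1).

P(X=1) = P(X=1,Y=0) + P(X=1,Y=1) + P(X=1,Y=2) + P(X=1,Y=3)
= 2/15 + 4/45 + 1/15 + 8/45
= 7/15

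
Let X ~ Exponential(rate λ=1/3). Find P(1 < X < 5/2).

P(1 < X < 5/2) = ∫_{1}^{5/2} f(x) dx
where f(x) = \frac{e^{- \frac{x}{3}}}{3}
= - \frac{1}{e^{\frac{5}{6}}} + e^{- \frac{1}{3}}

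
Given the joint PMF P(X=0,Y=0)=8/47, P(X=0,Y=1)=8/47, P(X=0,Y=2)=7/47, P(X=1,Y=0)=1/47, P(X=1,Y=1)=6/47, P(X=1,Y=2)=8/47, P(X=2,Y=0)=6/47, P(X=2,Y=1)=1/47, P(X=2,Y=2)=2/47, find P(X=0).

P(X=0) = P(X=0,Y=0) + P(X=0,Y=1) + P(X=0,Y=2)
= 8/47 + 8/47 + 7/47
= 23/47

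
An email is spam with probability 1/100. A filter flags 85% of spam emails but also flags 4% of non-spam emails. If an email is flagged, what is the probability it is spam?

Let D = the rare event, + = positive/flagged.
P(D) = 1/100
P(+|D) = 85/100 = 17/20
P(+|D') = 4/100 = 1/25
P(+) = P(+|D)P(D) + P(+|D')P(D')
     = \frac{17}{20} × \frac{1}{100} + \frac{1}{25} × \frac{99}{100}
     = \frac{481}{10000}
P(D|+) = P(+|D)P(D)/P(+) = \frac{85}{481}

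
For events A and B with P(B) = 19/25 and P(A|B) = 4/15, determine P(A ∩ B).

By definition, P(A|B) = P(A ∩ B) / P(B)
So P(A ∩ B) = P(A|B) × P(B)
= 4/15 × 19/25
= 76/375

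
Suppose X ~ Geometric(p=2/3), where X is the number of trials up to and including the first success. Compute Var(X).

For X ~ Geometric(p=2/3), where X is the number of trials up to and including the first success:
Var(X) = \frac{3}{4}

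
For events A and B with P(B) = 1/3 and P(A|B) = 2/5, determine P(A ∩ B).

By definition, P(A|B) = P(A ∩ B) / P(B)
So P(A ∩ B) = P(A|B) × P(B)
= 2/5 × 1/3
= 2/15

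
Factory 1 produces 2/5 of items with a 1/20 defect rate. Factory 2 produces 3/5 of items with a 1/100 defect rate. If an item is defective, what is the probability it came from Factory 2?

Using Bayes' theorem:
P(F1) = 2/5, P(D|F1) = 1/20
P(F2) = 3/5, P(D|F2) = 1/100
P(D) = P(D|F1)P(F1) + P(D|F2)P(F2)
     = \frac{13}{500}
P(F2|D) = P(D|F2)P(F2) / P(D)
= \frac{3}{13}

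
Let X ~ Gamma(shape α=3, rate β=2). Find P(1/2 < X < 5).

P(1/2 < X < 5) = ∫_{1/2}^{5} f(x) dx
where f(x) = 4 x^{2} e^{- 2 x}
= \frac{-122 + 5 e^{9}}{2 e^{10}}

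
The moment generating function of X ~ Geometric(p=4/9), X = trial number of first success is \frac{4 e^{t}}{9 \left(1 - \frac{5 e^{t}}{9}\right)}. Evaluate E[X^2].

To find E[X^2], compute M^(2)(0):
M^(1)(t) = \frac{4 e^{t}}{9 \left(1 - \frac{5 e^{t}}{9}\right)} + \frac{20 e^{2 t}}{81 \left(1 - \frac{5 e^{t}}{9}\right)^{2}}
M^(2)(t) = \frac{4 e^{t}}{9 \left(1 - \frac{5 e^{t}}{9}\right)} + \frac{20 e^{2 t}}{27 \left(1 - \frac{5 e^{t}}{9}\right)^{2}} + \frac{200 e^{3 t}}{729 \left(1 - \frac{5 e^{t}}{9}\right)^{3}}
M^(2)(0) = \frac{63}{8}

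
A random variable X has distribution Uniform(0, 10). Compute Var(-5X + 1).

For X ~ Uniform(0, 10):
Var(X) = \frac{25}{3}
Var(-5X + 1) = (-5)² × Var(X) = 25 × \frac{25}{3} = \frac{625}{3}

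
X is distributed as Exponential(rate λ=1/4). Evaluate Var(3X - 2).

For X ~ Exponential(rate λ=1/4):
Var(X) = 16
Var(3X - 2) = (3)² × Var(X) = 9 × 16 = 144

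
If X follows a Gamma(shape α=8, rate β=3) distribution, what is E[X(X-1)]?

E[X(X-1)] = E[X² - X] = E[X²] - E[X]
E[X] = \frac{8}{3}
E[X²] = Var(X) + (E[X])² = \frac{8}{9} + (\frac{8}{3})² = 8
E[X(X-1)] = 8 - \frac{8}{3} = \frac{16}{3}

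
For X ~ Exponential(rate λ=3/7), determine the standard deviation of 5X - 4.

For X ~ Exponential(rate λ=3/7):
Var(X) = \frac{49}{9}
SD(X) = √(Var(X)) = √(\frac{49}{9}) = \frac{7}{3}
SD(5X - 4) = |5| × SD(X) = 5 × \frac{7}{3} = \frac{35}{3}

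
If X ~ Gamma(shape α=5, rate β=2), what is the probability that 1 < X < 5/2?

P(1 < X < 5/2) = ∫_{1}^{5/2} f(x) dx
where f(x) = \frac{4 x^{4} e^{- 2 x}}{3}
= \frac{-523 + 56 e^{3}}{8 e^{5}}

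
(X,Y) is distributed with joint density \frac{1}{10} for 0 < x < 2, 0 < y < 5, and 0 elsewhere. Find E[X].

f_X(x) = ∫_0^5 \frac{1}{10} dy = \frac{1}{2}
E[X] = ∫_0^2 x × (\frac{1}{2}) dx = 1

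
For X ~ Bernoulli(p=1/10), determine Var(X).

For X ~ Bernoulli(p=1/10):
Var(X) = \frac{9}{100}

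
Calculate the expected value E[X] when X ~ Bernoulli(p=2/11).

For X ~ Bernoulli(p=2/11), the expected value is:
E[X] = \frac{2}{11}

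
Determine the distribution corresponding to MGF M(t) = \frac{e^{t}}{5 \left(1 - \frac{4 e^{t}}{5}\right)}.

The MGF M(t) = \frac{e^{t}}{5 \left(1 - \frac{4 e^{t}}{5}\right)} is the standard form for the Geometric distribution.
Comparing with the known MGF formula identifies: Geometric(p=1/5), X = trial number of first success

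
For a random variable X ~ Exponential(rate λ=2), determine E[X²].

Using the identity E[X²] = Var(X) + (E[X])²:
E[X] = \frac{1}{2}
Var(X) = \frac{1}{4}
E[X²] = \frac{1}{4} + (\frac{1}{2})²
= \frac{1}{2}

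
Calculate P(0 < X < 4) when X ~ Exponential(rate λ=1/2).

P(0 < X < 4) = ∫_{0}^{4} f(x) dx
where f(x) = \frac{e^{- \frac{x}{2}}}{2}
= 1 - e^{-2}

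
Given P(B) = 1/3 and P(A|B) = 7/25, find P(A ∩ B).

By definition, P(A|B) = P(A ∩ B) / P(B)
So P(A ∩ B) = P(A|B) × P(B)
= 7/25 × 1/3
= 7/75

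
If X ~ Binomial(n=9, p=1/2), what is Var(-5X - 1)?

For X ~ Binomial(n=9, p=1/2):
Var(X) = \frac{9}{4}
Var(-5X - 1) = (-5)² × Var(X) = 25 × \frac{9}{4} = \frac{225}{4}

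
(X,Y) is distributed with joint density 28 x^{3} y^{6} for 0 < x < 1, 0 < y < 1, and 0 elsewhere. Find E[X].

E[X] = ∫_0^1 ∫_0^1 x × f(x,y) dy dx
= ∫_0^1 ∫_0^1 x × (28 x^{3} y^{6}) dy dx
= \frac{4}{5}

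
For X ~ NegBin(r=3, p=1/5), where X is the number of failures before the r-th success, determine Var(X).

For X ~ NegBin(r=3, p=1/5), where X is the number of failures before the r-th success:
Var(X) = 60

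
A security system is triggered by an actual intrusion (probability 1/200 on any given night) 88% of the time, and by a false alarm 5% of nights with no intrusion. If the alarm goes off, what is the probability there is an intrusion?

Let D = the rare event, + = positive/flagged.
P(D) = 1/200
P(+|D) = 88/100 = 22/25
P(+|D') = 5/100 = 1/20
P(+) = P(+|D)P(D) + P(+|D')P(D')
     = \frac{22}{25} × \frac{1}{200} + \frac{1}{20} × \frac{199}{200}
     = \frac{1083}{20000}
P(D|+) = P(+|D)P(D)/P(+) = \frac{88}{1083}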